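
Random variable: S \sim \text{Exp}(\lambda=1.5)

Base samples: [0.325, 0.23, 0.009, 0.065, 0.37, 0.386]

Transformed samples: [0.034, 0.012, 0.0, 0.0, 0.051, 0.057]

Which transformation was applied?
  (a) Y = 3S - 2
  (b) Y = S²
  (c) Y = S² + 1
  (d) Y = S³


Checking option (d) Y = S³:
  S = 0.325 -> Y = 0.034 ✓
  S = 0.23 -> Y = 0.012 ✓
  S = 0.009 -> Y = 0.0 ✓
All samples match this transformation.

(d) S³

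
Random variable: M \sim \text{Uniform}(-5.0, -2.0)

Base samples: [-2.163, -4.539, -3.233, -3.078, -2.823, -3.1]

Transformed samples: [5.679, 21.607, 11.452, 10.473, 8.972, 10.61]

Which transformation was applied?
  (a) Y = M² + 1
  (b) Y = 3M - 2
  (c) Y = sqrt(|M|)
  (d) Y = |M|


Checking option (a) Y = M² + 1:
  M = -2.163 -> Y = 5.679 ✓
  M = -4.539 -> Y = 21.607 ✓
  M = -3.233 -> Y = 11.452 ✓
All samples match this transformation.

(a) M² + 1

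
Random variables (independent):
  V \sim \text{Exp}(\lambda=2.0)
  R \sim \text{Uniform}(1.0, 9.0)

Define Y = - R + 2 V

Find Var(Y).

For independent RVs: Var(aX + bY) = a²Var(X) + b²Var(Y)
Var(V) = 0.25
Var(R) = 5.3333333
Var(Y) = 2²*0.25 + (-1)²*5.3333333
= 4*0.25 + 1*5.3333333 = 6.3333333

6.3333333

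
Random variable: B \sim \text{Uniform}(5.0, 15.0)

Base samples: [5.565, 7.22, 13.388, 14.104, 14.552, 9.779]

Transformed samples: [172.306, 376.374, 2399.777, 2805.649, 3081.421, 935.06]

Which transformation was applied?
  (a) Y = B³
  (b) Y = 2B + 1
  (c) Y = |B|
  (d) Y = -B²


Checking option (a) Y = B³:
  B = 5.565 -> Y = 172.306 ✓
  B = 7.22 -> Y = 376.374 ✓
  B = 13.388 -> Y = 2399.777 ✓
All samples match this transformation.

(a) B³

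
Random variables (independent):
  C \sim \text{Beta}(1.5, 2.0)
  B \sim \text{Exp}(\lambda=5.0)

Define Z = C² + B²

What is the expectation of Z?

E[Z] = E[C²] + E[B²]
E[C²] = Var(C) + E[C]² = 0.054421769 + 0.18367347 = 0.23809524
E[B²] = Var(B) + E[B]² = 0.04 + 0.04 = 0.08
E[Z] = 0.23809524 + 0.08 = 0.31809524

0.31809524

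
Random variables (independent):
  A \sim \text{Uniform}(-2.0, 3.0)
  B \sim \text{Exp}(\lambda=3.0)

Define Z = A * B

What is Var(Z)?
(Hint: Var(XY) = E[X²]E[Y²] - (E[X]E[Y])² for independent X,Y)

Var(XY) = E[X²]E[Y²] - (E[X]E[Y])²
E[A] = 0.5, Var(A) = 2.0833333
E[B] = 0.33333333, Var(B) = 0.11111111
E[A²] = 2.0833333 + 0.5² = 2.3333333
E[B²] = 0.11111111 + 0.33333333² = 0.22222222
Var(Z) = 2.3333333*0.22222222 - (0.5*0.33333333)²
= 0.51851852 - 0.027777778 = 0.49074074

0.49074074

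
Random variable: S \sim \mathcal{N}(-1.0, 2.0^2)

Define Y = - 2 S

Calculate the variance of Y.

For Y = aS + b: Var(Y) = a² * Var(S)
Var(S) = 2.0^2 = 4
Var(Y) = (-2)² * 4 = 4 * 4 = 16

16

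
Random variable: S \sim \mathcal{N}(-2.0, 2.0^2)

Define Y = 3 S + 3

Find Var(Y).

For Y = aS + b: Var(Y) = a² * Var(S)
Var(S) = 2.0^2 = 4
Var(Y) = 3² * 4 = 9 * 4 = 36

36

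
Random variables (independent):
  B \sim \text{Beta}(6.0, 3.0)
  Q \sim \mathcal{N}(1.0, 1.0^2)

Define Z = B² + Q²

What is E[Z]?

E[Z] = E[B²] + E[Q²]
E[B²] = Var(B) + E[B]² = 0.022222222 + 0.44444444 = 0.46666667
E[Q²] = Var(Q) + E[Q]² = 1 + 1 = 2
E[Z] = 0.46666667 + 2 = 2.4666667

2.4666667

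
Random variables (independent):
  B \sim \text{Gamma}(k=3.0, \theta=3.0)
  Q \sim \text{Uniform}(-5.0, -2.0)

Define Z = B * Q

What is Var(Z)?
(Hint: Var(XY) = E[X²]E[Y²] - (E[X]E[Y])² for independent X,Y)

Var(XY) = E[X²]E[Y²] - (E[X]E[Y])²
E[B] = 9, Var(B) = 27
E[Q] = -3.5, Var(Q) = 0.75
E[B²] = 27 + 9² = 108
E[Q²] = 0.75 + (-3.5)² = 13
Var(Z) = 108*13 - (9*(-3.5))²
= 1404 - 992.25 = 411.75

411.75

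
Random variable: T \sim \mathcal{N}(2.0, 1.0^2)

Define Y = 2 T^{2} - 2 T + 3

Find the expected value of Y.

E[Y] = 2*E[T²] - 2*E[T] + 3
E[T] = 2
E[T²] = Var(T) + (E[T])² = 1 + 4 = 5
E[Y] = 2*5 - 2*2 + 3 = 9

9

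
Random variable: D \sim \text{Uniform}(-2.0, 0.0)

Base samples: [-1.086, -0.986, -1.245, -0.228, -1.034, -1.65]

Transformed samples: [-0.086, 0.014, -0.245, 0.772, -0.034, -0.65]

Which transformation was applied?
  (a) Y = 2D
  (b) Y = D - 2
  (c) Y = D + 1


Checking option (c) Y = D + 1:
  D = -1.086 -> Y = -0.086 ✓
  D = -0.986 -> Y = 0.014 ✓
  D = -1.245 -> Y = -0.245 ✓
All samples match this transformation.

(c) D + 1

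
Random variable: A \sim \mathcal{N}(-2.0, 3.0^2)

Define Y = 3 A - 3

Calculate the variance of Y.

For Y = aA + b: Var(Y) = a² * Var(A)
Var(A) = 3.0^2 = 9
Var(Y) = 3² * 9 = 9 * 9 = 81

81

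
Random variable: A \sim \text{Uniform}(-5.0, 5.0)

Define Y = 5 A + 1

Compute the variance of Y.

For Y = aA + b: Var(Y) = a² * Var(A)
Var(A) = (5 + 5)^2/12 = 8.3333333
Var(Y) = 5² * 8.3333333 = 25 * 8.3333333 = 208.33333

208.33333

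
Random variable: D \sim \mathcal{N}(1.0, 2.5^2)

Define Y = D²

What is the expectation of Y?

Using E[X²] = Var(X) + (E[X])²:
E[D] = 1
Var(D) = 2.5^2 = 6.25
E[D²] = 6.25 + 1² = 6.25 + 1 = 7.25

7.25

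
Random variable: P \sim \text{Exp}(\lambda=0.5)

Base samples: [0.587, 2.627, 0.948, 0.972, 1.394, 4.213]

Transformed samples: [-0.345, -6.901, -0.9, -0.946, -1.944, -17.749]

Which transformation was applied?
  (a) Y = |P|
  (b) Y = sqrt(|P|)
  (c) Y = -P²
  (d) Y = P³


Checking option (c) Y = -P²:
  P = 0.587 -> Y = -0.345 ✓
  P = 2.627 -> Y = -6.901 ✓
  P = 0.948 -> Y = -0.9 ✓
All samples match this transformation.

(c) -P²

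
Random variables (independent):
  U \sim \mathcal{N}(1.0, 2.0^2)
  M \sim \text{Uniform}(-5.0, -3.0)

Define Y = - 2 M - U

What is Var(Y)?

For independent RVs: Var(aX + bY) = a²Var(X) + b²Var(Y)
Var(U) = 4
Var(M) = 0.33333333
Var(Y) = (-1)²*4 + (-2)²*0.33333333
= 1*4 + 4*0.33333333 = 5.3333333

5.3333333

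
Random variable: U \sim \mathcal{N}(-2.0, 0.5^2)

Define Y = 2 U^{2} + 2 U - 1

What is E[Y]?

E[Y] = 2*E[U²] + 2*E[U] - 1
E[U] = -2
E[U²] = Var(U) + (E[U])² = 0.25 + 4 = 4.25
E[Y] = 2*4.25 + 2*(-2) - 1 = 3.5

3.5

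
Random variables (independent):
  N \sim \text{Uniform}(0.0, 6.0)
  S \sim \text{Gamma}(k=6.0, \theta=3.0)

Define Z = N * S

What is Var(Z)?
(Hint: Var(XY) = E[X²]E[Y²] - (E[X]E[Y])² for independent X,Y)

Var(XY) = E[X²]E[Y²] - (E[X]E[Y])²
E[N] = 3, Var(N) = 3
E[S] = 18, Var(S) = 54
E[N²] = 3 + 3² = 12
E[S²] = 54 + 18² = 378
Var(Z) = 12*378 - (3*18)²
= 4536 - 2916 = 1620

1620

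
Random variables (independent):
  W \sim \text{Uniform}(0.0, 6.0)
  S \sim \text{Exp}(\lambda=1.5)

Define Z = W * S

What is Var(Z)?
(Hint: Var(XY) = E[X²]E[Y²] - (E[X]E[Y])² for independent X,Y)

Var(XY) = E[X²]E[Y²] - (E[X]E[Y])²
E[W] = 3, Var(W) = 3
E[S] = 0.66666667, Var(S) = 0.44444444
E[W²] = 3 + 3² = 12
E[S²] = 0.44444444 + 0.66666667² = 0.88888889
Var(Z) = 12*0.88888889 - (3*0.66666667)²
= 10.666667 - 4 = 6.6666667

6.6666667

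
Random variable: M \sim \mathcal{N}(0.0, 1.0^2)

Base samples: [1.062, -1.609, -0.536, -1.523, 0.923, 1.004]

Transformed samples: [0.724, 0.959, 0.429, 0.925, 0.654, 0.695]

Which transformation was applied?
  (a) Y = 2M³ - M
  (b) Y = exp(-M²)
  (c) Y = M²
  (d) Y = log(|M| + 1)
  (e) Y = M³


Checking option (d) Y = log(|M| + 1):
  M = 1.062 -> Y = 0.724 ✓
  M = -1.609 -> Y = 0.959 ✓
  M = -0.536 -> Y = 0.429 ✓
All samples match this transformation.

(d) log(|M| + 1)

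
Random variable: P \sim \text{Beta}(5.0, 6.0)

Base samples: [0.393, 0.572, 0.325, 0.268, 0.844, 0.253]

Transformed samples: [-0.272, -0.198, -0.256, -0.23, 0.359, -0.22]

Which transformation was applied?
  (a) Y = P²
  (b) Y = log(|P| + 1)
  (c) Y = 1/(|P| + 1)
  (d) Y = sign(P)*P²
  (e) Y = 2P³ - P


Checking option (e) Y = 2P³ - P:
  P = 0.393 -> Y = -0.272 ✓
  P = 0.572 -> Y = -0.198 ✓
  P = 0.325 -> Y = -0.256 ✓
All samples match this transformation.

(e) 2P³ - P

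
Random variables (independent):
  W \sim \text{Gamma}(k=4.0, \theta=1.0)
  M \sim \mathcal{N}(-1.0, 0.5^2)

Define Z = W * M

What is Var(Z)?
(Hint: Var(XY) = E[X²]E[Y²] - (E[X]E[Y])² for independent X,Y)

Var(XY) = E[X²]E[Y²] - (E[X]E[Y])²
E[W] = 4, Var(W) = 4
E[M] = -1, Var(M) = 0.25
E[W²] = 4 + 4² = 20
E[M²] = 0.25 + (-1)² = 1.25
Var(Z) = 20*1.25 - (4*(-1))²
= 25 - 16 = 9

9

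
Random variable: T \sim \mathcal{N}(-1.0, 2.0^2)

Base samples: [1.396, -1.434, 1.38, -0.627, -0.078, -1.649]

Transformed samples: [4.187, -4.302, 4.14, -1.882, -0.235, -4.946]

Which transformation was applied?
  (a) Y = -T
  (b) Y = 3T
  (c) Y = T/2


Checking option (b) Y = 3T:
  T = 1.396 -> Y = 4.187 ✓
  T = -1.434 -> Y = -4.302 ✓
  T = 1.38 -> Y = 4.14 ✓
All samples match this transformation.

(b) 3T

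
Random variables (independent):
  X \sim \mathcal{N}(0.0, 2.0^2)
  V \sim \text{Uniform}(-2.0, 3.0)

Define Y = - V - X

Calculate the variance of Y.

For independent RVs: Var(aX + bY) = a²Var(X) + b²Var(Y)
Var(X) = 4
Var(V) = 2.0833333
Var(Y) = (-1)²*4 + (-1)²*2.0833333
= 1*4 + 1*2.0833333 = 6.0833333

6.0833333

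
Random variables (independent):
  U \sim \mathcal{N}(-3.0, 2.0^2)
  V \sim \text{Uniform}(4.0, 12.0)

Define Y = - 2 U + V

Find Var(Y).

For independent RVs: Var(aX + bY) = a²Var(X) + b²Var(Y)
Var(U) = 4
Var(V) = 5.3333333
Var(Y) = (-2)²*4 + 1²*5.3333333
= 4*4 + 1*5.3333333 = 21.333333

21.333333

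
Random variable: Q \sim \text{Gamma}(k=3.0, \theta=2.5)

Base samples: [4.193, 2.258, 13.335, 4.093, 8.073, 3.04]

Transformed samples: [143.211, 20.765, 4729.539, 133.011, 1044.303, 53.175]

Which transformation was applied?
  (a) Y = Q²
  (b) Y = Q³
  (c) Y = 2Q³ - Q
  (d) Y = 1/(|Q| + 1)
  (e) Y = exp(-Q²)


Checking option (c) Y = 2Q³ - Q:
  Q = 4.193 -> Y = 143.211 ✓
  Q = 2.258 -> Y = 20.765 ✓
  Q = 13.335 -> Y = 4729.539 ✓
All samples match this transformation.

(c) 2Q³ - Q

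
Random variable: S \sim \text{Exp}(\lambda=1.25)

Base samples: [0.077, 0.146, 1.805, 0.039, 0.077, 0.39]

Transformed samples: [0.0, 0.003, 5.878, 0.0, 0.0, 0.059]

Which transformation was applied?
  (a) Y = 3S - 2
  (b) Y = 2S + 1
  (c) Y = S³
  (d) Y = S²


Checking option (c) Y = S³:
  S = 0.077 -> Y = 0.0 ✓
  S = 0.146 -> Y = 0.003 ✓
  S = 1.805 -> Y = 5.878 ✓
All samples match this transformation.

(c) S³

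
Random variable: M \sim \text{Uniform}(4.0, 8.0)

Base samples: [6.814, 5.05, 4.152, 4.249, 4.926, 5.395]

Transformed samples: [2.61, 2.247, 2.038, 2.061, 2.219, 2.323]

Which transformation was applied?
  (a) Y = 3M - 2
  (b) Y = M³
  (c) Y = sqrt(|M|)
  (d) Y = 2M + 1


Checking option (c) Y = sqrt(|M|):
  M = 6.814 -> Y = 2.61 ✓
  M = 5.05 -> Y = 2.247 ✓
  M = 4.152 -> Y = 2.038 ✓
All samples match this transformation.

(c) sqrt(|M|)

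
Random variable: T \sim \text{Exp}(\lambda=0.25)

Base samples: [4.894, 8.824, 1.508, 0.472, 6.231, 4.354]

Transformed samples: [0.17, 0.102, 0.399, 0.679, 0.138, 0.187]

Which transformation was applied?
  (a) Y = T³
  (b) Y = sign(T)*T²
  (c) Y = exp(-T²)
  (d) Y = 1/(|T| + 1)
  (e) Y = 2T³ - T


Checking option (d) Y = 1/(|T| + 1):
  T = 4.894 -> Y = 0.17 ✓
  T = 8.824 -> Y = 0.102 ✓
  T = 1.508 -> Y = 0.399 ✓
All samples match this transformation.

(d) 1/(|T| + 1)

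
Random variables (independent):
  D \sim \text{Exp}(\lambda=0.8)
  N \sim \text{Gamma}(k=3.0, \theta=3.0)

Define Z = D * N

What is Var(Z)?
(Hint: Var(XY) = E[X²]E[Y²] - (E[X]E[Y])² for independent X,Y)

Var(XY) = E[X²]E[Y²] - (E[X]E[Y])²
E[D] = 1.25, Var(D) = 1.5625
E[N] = 9, Var(N) = 27
E[D²] = 1.5625 + 1.25² = 3.125
E[N²] = 27 + 9² = 108
Var(Z) = 3.125*108 - (1.25*9)²
= 337.5 - 126.5625 = 210.9375

210.9375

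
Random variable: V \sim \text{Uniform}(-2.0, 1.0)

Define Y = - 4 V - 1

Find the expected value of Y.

For Y = -4V - 1:
E[Y] = -4 * E[V] - 1
E[V] = (-2 + 1)/2 = -0.5
E[Y] = -4 * (-0.5) - 1 = 1

1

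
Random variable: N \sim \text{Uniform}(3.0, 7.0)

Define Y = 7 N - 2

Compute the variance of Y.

For Y = aN + b: Var(Y) = a² * Var(N)
Var(N) = (7 - 3)^2/12 = 1.3333333
Var(Y) = 7² * 1.3333333 = 49 * 1.3333333 = 65.333333

65.333333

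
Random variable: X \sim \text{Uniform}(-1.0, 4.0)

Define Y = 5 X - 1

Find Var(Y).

For Y = aX + b: Var(Y) = a² * Var(X)
Var(X) = (4 + 1)^2/12 = 2.0833333
Var(Y) = 5² * 2.0833333 = 25 * 2.0833333 = 52.083333

52.083333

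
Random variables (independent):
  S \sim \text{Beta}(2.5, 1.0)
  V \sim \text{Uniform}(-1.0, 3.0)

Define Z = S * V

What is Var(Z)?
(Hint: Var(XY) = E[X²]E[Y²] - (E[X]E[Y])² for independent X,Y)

Var(XY) = E[X²]E[Y²] - (E[X]E[Y])²
E[S] = 0.71428571, Var(S) = 0.045351474
E[V] = 1, Var(V) = 1.3333333
E[S²] = 0.045351474 + 0.71428571² = 0.55555556
E[V²] = 1.3333333 + 1² = 2.3333333
Var(Z) = 0.55555556*2.3333333 - (0.71428571*1)²
= 1.2962963 - 0.51020408 = 0.78609221

0.78609221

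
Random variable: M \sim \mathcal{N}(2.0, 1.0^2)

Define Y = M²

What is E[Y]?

E[M²] = Var(M) + (E[M])² = 1 + 4 = 5

5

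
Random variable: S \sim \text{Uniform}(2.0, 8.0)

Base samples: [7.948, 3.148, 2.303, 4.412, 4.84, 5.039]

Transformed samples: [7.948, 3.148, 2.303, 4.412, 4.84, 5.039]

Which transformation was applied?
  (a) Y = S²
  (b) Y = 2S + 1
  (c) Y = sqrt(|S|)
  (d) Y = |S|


Checking option (d) Y = |S|:
  S = 7.948 -> Y = 7.948 ✓
  S = 3.148 -> Y = 3.148 ✓
  S = 2.303 -> Y = 2.303 ✓
All samples match this transformation.

(d) |S|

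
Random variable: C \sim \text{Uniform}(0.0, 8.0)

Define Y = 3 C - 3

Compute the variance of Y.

For Y = aC + b: Var(Y) = a² * Var(C)
Var(C) = (8 - 0)^2/12 = 5.3333333
Var(Y) = 3² * 5.3333333 = 9 * 5.3333333 = 48

48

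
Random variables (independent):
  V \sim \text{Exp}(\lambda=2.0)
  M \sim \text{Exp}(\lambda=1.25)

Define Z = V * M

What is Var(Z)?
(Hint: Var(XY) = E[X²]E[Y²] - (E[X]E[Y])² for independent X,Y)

Var(XY) = E[X²]E[Y²] - (E[X]E[Y])²
E[V] = 0.5, Var(V) = 0.25
E[M] = 0.8, Var(M) = 0.64
E[V²] = 0.25 + 0.5² = 0.5
E[M²] = 0.64 + 0.8² = 1.28
Var(Z) = 0.5*1.28 - (0.5*0.8)²
= 0.64 - 0.16 = 0.48

0.48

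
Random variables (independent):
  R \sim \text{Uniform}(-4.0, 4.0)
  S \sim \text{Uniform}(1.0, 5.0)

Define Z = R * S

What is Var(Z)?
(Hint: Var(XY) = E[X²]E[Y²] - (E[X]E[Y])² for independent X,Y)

Var(XY) = E[X²]E[Y²] - (E[X]E[Y])²
E[R] = 0, Var(R) = 5.3333333
E[S] = 3, Var(S) = 1.3333333
E[R²] = 5.3333333 + 0² = 5.3333333
E[S²] = 1.3333333 + 3² = 10.333333
Var(Z) = 5.3333333*10.333333 - (0*3)²
= 55.111111 - 0 = 55.111111

55.111111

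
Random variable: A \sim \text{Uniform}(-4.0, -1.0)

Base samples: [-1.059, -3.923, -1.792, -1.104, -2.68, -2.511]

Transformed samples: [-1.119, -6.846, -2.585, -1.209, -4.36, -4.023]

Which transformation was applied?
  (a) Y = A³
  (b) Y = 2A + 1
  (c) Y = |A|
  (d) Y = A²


Checking option (b) Y = 2A + 1:
  A = -1.059 -> Y = -1.119 ✓
  A = -3.923 -> Y = -6.846 ✓
  A = -1.792 -> Y = -2.585 ✓
All samples match this transformation.

(b) 2A + 1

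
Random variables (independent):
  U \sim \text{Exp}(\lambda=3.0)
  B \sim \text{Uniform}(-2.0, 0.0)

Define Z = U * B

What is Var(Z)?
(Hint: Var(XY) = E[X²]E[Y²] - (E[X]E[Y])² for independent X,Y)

Var(XY) = E[X²]E[Y²] - (E[X]E[Y])²
E[U] = 0.33333333, Var(U) = 0.11111111
E[B] = -1, Var(B) = 0.33333333
E[U²] = 0.11111111 + 0.33333333² = 0.22222222
E[B²] = 0.33333333 + (-1)² = 1.3333333
Var(Z) = 0.22222222*1.3333333 - (0.33333333*(-1))²
= 0.2962963 - 0.11111111 = 0.18518519

0.18518519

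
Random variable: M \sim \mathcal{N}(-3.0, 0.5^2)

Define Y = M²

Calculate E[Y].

Using E[X²] = Var(X) + (E[X])²:
E[M] = -3
Var(M) = 0.5^2 = 0.25
E[M²] = 0.25 + (-3)² = 0.25 + 9 = 9.25

9.25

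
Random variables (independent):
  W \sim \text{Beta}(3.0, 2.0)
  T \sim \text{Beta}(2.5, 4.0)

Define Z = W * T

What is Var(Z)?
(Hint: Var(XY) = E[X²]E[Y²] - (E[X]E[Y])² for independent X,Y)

Var(XY) = E[X²]E[Y²] - (E[X]E[Y])²
E[W] = 0.6, Var(W) = 0.04
E[T] = 0.38461538, Var(T) = 0.031558185
E[W²] = 0.04 + 0.6² = 0.4
E[T²] = 0.031558185 + 0.38461538² = 0.17948718
Var(Z) = 0.4*0.17948718 - (0.6*0.38461538)²
= 0.071794872 - 0.053254438 = 0.018540434

0.018540434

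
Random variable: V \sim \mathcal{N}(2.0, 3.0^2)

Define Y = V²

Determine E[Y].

E[V²] = Var(V) + (E[V])² = 9 + 4 = 13

13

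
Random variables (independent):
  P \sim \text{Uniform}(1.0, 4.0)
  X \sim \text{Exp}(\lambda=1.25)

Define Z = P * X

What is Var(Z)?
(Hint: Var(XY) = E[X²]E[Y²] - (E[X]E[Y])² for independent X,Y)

Var(XY) = E[X²]E[Y²] - (E[X]E[Y])²
E[P] = 2.5, Var(P) = 0.75
E[X] = 0.8, Var(X) = 0.64
E[P²] = 0.75 + 2.5² = 7
E[X²] = 0.64 + 0.8² = 1.28
Var(Z) = 7*1.28 - (2.5*0.8)²
= 8.96 - 4 = 4.96

4.96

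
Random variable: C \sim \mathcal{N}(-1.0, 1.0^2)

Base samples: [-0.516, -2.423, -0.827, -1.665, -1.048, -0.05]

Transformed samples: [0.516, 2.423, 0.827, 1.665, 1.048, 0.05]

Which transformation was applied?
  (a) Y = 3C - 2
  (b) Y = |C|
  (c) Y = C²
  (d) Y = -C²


Checking option (b) Y = |C|:
  C = -0.516 -> Y = 0.516 ✓
  C = -2.423 -> Y = 2.423 ✓
  C = -0.827 -> Y = 0.827 ✓
All samples match this transformation.

(b) |C|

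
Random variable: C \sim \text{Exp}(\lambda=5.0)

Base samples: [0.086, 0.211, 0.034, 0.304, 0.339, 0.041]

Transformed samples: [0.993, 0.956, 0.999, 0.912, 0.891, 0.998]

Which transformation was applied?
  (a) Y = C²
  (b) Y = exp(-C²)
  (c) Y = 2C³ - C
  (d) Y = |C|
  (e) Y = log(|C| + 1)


Checking option (b) Y = exp(-C²):
  C = 0.086 -> Y = 0.993 ✓
  C = 0.211 -> Y = 0.956 ✓
  C = 0.034 -> Y = 0.999 ✓
All samples match this transformation.

(b) exp(-C²)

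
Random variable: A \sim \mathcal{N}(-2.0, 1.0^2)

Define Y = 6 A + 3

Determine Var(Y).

For Y = aA + b: Var(Y) = a² * Var(A)
Var(A) = 1.0^2 = 1
Var(Y) = 6² * 1 = 36 * 1 = 36

36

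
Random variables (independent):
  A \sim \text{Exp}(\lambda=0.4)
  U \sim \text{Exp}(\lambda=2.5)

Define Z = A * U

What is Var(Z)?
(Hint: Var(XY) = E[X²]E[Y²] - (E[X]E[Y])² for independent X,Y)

Var(XY) = E[X²]E[Y²] - (E[X]E[Y])²
E[A] = 2.5, Var(A) = 6.25
E[U] = 0.4, Var(U) = 0.16
E[A²] = 6.25 + 2.5² = 12.5
E[U²] = 0.16 + 0.4² = 0.32
Var(Z) = 12.5*0.32 - (2.5*0.4)²
= 4 - 1 = 3

3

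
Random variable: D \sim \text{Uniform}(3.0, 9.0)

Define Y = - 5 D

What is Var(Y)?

For Y = aD + b: Var(Y) = a² * Var(D)
Var(D) = (9 - 3)^2/12 = 3
Var(Y) = (-5)² * 3 = 25 * 3 = 75

75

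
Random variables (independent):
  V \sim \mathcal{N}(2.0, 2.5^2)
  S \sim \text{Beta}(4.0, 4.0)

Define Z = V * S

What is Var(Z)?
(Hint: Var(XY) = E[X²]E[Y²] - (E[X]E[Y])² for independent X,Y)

Var(XY) = E[X²]E[Y²] - (E[X]E[Y])²
E[V] = 2, Var(V) = 6.25
E[S] = 0.5, Var(S) = 0.027777778
E[V²] = 6.25 + 2² = 10.25
E[S²] = 0.027777778 + 0.5² = 0.27777778
Var(Z) = 10.25*0.27777778 - (2*0.5)²
= 2.8472222 - 1 = 1.8472222

1.8472222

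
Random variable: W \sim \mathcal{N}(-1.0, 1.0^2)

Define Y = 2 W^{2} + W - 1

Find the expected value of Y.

E[Y] = 2*E[W²] + 1*E[W] - 1
E[W] = -1
E[W²] = Var(W) + (E[W])² = 1 + 1 = 2
E[Y] = 2*2 + 1*(-1) - 1 = 2

2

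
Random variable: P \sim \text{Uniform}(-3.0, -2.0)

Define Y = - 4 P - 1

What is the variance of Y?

For Y = aP + b: Var(Y) = a² * Var(P)
Var(P) = (-2 + 3)^2/12 = 0.083333333
Var(Y) = (-4)² * 0.083333333 = 16 * 0.083333333 = 1.3333333

1.3333333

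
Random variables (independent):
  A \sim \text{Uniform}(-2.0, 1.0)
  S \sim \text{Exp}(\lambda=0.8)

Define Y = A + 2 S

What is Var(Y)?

For independent RVs: Var(aX + bY) = a²Var(X) + b²Var(Y)
Var(A) = 0.75
Var(S) = 1.5625
Var(Y) = 1²*0.75 + 2²*1.5625
= 1*0.75 + 4*1.5625 = 7

7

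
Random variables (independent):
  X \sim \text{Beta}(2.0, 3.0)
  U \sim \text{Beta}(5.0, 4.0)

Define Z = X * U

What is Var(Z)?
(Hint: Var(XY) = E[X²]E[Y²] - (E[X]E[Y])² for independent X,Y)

Var(XY) = E[X²]E[Y²] - (E[X]E[Y])²
E[X] = 0.4, Var(X) = 0.04
E[U] = 0.55555556, Var(U) = 0.024691358
E[X²] = 0.04 + 0.4² = 0.2
E[U²] = 0.024691358 + 0.55555556² = 0.33333333
Var(Z) = 0.2*0.33333333 - (0.4*0.55555556)²
= 0.066666667 - 0.049382716 = 0.017283951

0.017283951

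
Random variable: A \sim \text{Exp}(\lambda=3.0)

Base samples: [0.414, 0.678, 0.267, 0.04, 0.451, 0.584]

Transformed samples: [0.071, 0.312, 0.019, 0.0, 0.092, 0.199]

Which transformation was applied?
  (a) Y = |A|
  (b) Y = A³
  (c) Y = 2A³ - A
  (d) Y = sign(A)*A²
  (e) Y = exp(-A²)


Checking option (b) Y = A³:
  A = 0.414 -> Y = 0.071 ✓
  A = 0.678 -> Y = 0.312 ✓
  A = 0.267 -> Y = 0.019 ✓
All samples match this transformation.

(b) A³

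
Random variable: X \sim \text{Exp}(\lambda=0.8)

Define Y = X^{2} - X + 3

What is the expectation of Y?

E[Y] = 1*E[X²] - 1*E[X] + 3
E[X] = 1.25
E[X²] = Var(X) + (E[X])² = 1.5625 + 1.5625 = 3.125
E[Y] = 1*3.125 - 1*1.25 + 3 = 4.875

4.875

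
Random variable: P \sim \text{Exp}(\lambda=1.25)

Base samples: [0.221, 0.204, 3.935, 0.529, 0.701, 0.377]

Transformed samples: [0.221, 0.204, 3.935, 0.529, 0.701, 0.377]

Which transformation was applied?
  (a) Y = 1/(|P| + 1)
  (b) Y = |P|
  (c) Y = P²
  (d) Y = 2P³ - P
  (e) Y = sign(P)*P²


Checking option (b) Y = |P|:
  P = 0.221 -> Y = 0.221 ✓
  P = 0.204 -> Y = 0.204 ✓
  P = 3.935 -> Y = 3.935 ✓
All samples match this transformation.

(b) |P|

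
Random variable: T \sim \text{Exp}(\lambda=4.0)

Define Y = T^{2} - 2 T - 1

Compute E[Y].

E[Y] = 1*E[T²] - 2*E[T] - 1
E[T] = 0.25
E[T²] = Var(T) + (E[T])² = 0.0625 + 0.0625 = 0.125
E[Y] = 1*0.125 - 2*0.25 - 1 = -1.375

-1.375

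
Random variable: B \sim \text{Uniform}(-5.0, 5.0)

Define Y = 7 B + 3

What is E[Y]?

For Y = 7B + 3:
E[Y] = 7 * E[B] + 3
E[B] = (-5 + 5)/2 = 0
E[Y] = 7 * 0 + 3 = 3

3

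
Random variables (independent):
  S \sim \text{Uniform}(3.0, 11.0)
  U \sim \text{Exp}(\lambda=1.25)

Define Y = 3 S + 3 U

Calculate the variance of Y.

For independent RVs: Var(aX + bY) = a²Var(X) + b²Var(Y)
Var(S) = 5.3333333
Var(U) = 0.64
Var(Y) = 3²*5.3333333 + 3²*0.64
= 9*5.3333333 + 9*0.64 = 53.76

53.76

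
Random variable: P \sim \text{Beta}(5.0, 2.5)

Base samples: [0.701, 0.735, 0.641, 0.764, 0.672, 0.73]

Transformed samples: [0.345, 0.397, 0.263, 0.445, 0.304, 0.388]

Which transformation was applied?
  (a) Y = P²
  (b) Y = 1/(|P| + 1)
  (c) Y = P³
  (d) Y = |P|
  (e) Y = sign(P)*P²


Checking option (c) Y = P³:
  P = 0.701 -> Y = 0.345 ✓
  P = 0.735 -> Y = 0.397 ✓
  P = 0.641 -> Y = 0.263 ✓
All samples match this transformation.

(c) P³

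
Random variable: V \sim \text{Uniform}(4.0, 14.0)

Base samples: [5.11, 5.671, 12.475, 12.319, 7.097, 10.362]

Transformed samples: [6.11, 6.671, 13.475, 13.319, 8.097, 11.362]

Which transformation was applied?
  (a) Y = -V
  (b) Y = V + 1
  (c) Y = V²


Checking option (b) Y = V + 1:
  V = 5.11 -> Y = 6.11 ✓
  V = 5.671 -> Y = 6.671 ✓
  V = 12.475 -> Y = 13.475 ✓
All samples match this transformation.

(b) V + 1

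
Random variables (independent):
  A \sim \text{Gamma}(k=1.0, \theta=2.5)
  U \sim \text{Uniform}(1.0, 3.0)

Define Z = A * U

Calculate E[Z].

For independent RVs: E[XY] = E[X]*E[Y]
E[A] = 2.5
E[U] = 2
E[Z] = 2.5 * 2 = 5

5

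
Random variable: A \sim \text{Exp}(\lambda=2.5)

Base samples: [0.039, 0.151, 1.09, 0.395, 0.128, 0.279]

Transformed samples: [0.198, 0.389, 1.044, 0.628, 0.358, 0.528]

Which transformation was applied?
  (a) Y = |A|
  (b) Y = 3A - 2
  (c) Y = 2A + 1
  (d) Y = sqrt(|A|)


Checking option (d) Y = sqrt(|A|):
  A = 0.039 -> Y = 0.198 ✓
  A = 0.151 -> Y = 0.389 ✓
  A = 1.09 -> Y = 1.044 ✓
All samples match this transformation.

(d) sqrt(|A|)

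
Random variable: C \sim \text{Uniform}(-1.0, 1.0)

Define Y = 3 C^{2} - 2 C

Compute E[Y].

E[Y] = 3*E[C²] - 2*E[C]
E[C] = 0
E[C²] = Var(C) + (E[C])² = 0.33333333 + 0 = 0.33333333
E[Y] = 3*0.33333333 - 2*0 = 1

1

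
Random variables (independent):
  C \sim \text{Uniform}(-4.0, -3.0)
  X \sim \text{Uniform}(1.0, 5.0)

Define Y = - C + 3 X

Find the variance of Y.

For independent RVs: Var(aX + bY) = a²Var(X) + b²Var(Y)
Var(C) = 0.083333333
Var(X) = 1.3333333
Var(Y) = (-1)²*0.083333333 + 3²*1.3333333
= 1*0.083333333 + 9*1.3333333 = 12.083333

12.083333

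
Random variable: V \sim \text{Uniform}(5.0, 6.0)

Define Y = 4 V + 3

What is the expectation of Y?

For Y = 4V + 3:
E[Y] = 4 * E[V] + 3
E[V] = (5 + 6)/2 = 5.5
E[Y] = 4 * 5.5 + 3 = 25

25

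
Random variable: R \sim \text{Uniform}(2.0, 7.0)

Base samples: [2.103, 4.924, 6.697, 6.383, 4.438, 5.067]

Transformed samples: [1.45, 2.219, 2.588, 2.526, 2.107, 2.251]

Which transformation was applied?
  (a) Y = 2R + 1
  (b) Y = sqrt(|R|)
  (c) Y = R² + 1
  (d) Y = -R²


Checking option (b) Y = sqrt(|R|):
  R = 2.103 -> Y = 1.45 ✓
  R = 4.924 -> Y = 2.219 ✓
  R = 6.697 -> Y = 2.588 ✓
All samples match this transformation.

(b) sqrt(|R|)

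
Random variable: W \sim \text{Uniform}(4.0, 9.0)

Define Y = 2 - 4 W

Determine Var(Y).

For Y = aW + b: Var(Y) = a² * Var(W)
Var(W) = (9 - 4)^2/12 = 2.0833333
Var(Y) = (-4)² * 2.0833333 = 16 * 2.0833333 = 33.333333

33.333333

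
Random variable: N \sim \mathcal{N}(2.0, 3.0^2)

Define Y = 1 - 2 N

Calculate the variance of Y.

For Y = aN + b: Var(Y) = a² * Var(N)
Var(N) = 3.0^2 = 9
Var(Y) = (-2)² * 9 = 4 * 9 = 36

36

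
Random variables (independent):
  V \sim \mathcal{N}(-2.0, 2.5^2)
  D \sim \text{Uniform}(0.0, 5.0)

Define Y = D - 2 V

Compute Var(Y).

For independent RVs: Var(aX + bY) = a²Var(X) + b²Var(Y)
Var(V) = 6.25
Var(D) = 2.0833333
Var(Y) = (-2)²*6.25 + 1²*2.0833333
= 4*6.25 + 1*2.0833333 = 27.083333

27.083333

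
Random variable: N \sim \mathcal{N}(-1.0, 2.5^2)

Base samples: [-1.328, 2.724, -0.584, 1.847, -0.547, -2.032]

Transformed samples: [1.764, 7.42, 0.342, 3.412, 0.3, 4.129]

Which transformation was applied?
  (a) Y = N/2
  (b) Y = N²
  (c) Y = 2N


Checking option (b) Y = N²:
  N = -1.328 -> Y = 1.764 ✓
  N = 2.724 -> Y = 7.42 ✓
  N = -0.584 -> Y = 0.342 ✓
All samples match this transformation.

(b) N²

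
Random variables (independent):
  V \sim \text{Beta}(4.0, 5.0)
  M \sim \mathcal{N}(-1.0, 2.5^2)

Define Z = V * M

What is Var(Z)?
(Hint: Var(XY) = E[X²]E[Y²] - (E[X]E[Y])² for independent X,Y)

Var(XY) = E[X²]E[Y²] - (E[X]E[Y])²
E[V] = 0.44444444, Var(V) = 0.024691358
E[M] = -1, Var(M) = 6.25
E[V²] = 0.024691358 + 0.44444444² = 0.22222222
E[M²] = 6.25 + (-1)² = 7.25
Var(Z) = 0.22222222*7.25 - (0.44444444*(-1))²
= 1.6111111 - 0.19753086 = 1.4135802

1.4135802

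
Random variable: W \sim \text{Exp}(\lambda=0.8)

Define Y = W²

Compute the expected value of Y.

E[W²] = Var(W) + (E[W])² = 1.5625 + 1.5625 = 3.125

3.125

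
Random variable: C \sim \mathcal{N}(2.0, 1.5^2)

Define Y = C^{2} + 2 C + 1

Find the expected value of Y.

E[Y] = 1*E[C²] + 2*E[C] + 1
E[C] = 2
E[C²] = Var(C) + (E[C])² = 2.25 + 4 = 6.25
E[Y] = 1*6.25 + 2*2 + 1 = 11.25

11.25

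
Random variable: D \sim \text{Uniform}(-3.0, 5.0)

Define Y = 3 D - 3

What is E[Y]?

For Y = 3D - 3:
E[Y] = 3 * E[D] - 3
E[D] = (-3 + 5)/2 = 1
E[Y] = 3 * 1 - 3 = 0

0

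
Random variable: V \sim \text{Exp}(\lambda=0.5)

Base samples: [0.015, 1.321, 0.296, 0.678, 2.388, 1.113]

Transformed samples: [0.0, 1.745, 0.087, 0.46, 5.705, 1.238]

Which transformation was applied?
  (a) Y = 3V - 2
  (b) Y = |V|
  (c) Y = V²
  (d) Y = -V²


Checking option (c) Y = V²:
  V = 0.015 -> Y = 0.0 ✓
  V = 1.321 -> Y = 1.745 ✓
  V = 0.296 -> Y = 0.087 ✓
All samples match this transformation.

(c) V²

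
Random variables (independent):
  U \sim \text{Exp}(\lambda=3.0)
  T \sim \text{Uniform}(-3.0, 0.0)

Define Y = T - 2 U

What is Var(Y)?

For independent RVs: Var(aX + bY) = a²Var(X) + b²Var(Y)
Var(U) = 0.11111111
Var(T) = 0.75
Var(Y) = (-2)²*0.11111111 + 1²*0.75
= 4*0.11111111 + 1*0.75 = 1.1944444

1.1944444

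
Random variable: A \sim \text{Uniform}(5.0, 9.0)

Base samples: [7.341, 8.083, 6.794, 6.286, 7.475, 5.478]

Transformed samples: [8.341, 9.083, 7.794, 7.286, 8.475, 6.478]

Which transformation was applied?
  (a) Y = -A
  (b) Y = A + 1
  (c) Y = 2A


Checking option (b) Y = A + 1:
  A = 7.341 -> Y = 8.341 ✓
  A = 8.083 -> Y = 9.083 ✓
  A = 6.794 -> Y = 7.794 ✓
All samples match this transformation.

(b) A + 1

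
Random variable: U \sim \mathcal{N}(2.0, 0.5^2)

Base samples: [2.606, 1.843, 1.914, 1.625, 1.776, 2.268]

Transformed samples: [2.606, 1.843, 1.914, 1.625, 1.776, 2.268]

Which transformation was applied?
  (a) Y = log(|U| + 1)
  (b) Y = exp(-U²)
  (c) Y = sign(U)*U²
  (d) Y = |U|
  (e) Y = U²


Checking option (d) Y = |U|:
  U = 2.606 -> Y = 2.606 ✓
  U = 1.843 -> Y = 1.843 ✓
  U = 1.914 -> Y = 1.914 ✓
All samples match this transformation.

(d) |U|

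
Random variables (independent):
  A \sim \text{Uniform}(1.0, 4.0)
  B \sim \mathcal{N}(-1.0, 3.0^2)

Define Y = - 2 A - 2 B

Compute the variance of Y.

For independent RVs: Var(aX + bY) = a²Var(X) + b²Var(Y)
Var(A) = 0.75
Var(B) = 9
Var(Y) = (-2)²*0.75 + (-2)²*9
= 4*0.75 + 4*9 = 39

39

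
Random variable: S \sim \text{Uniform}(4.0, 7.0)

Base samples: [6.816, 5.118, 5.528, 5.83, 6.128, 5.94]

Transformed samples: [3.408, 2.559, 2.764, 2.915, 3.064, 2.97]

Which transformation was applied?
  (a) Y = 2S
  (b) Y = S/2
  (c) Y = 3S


Checking option (b) Y = S/2:
  S = 6.816 -> Y = 3.408 ✓
  S = 5.118 -> Y = 2.559 ✓
  S = 5.528 -> Y = 2.764 ✓
All samples match this transformation.

(b) S/2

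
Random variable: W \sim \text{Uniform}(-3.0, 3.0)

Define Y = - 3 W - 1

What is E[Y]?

For Y = -3W - 1:
E[Y] = -3 * E[W] - 1
E[W] = (-3 + 3)/2 = 0
E[Y] = -3 * 0 - 1 = -1

-1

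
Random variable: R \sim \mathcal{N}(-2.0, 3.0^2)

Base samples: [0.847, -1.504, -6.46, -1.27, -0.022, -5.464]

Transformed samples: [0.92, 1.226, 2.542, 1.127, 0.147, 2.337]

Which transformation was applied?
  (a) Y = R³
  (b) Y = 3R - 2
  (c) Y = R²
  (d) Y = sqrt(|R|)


Checking option (d) Y = sqrt(|R|):
  R = 0.847 -> Y = 0.92 ✓
  R = -1.504 -> Y = 1.226 ✓
  R = -6.46 -> Y = 2.542 ✓
All samples match this transformation.

(d) sqrt(|R|)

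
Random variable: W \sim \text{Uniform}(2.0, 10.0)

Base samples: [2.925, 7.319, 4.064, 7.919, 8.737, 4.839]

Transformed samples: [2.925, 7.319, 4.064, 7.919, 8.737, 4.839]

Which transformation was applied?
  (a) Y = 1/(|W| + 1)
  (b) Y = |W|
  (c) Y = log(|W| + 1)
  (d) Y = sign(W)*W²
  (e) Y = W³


Checking option (b) Y = |W|:
  W = 2.925 -> Y = 2.925 ✓
  W = 7.319 -> Y = 7.319 ✓
  W = 4.064 -> Y = 4.064 ✓
All samples match this transformation.

(b) |W|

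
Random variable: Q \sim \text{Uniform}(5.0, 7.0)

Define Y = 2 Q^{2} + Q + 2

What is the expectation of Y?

E[Y] = 2*E[Q²] + 1*E[Q] + 2
E[Q] = 6
E[Q²] = Var(Q) + (E[Q])² = 0.33333333 + 36 = 36.333333
E[Y] = 2*36.333333 + 1*6 + 2 = 80.666667

80.666667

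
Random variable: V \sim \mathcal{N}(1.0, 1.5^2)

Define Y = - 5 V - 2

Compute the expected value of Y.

For Y = -5V - 2:
E[Y] = -5 * E[V] - 2
E[V] = 1.0 = 1
E[Y] = -5 * 1 - 2 = -7

-7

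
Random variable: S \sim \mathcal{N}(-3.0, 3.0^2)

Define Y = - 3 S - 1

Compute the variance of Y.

For Y = aS + b: Var(Y) = a² * Var(S)
Var(S) = 3.0^2 = 9
Var(Y) = (-3)² * 9 = 9 * 9 = 81

81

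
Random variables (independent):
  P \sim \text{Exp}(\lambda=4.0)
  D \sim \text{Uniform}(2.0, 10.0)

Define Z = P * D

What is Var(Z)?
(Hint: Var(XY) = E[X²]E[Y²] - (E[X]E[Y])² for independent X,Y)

Var(XY) = E[X²]E[Y²] - (E[X]E[Y])²
E[P] = 0.25, Var(P) = 0.0625
E[D] = 6, Var(D) = 5.3333333
E[P²] = 0.0625 + 0.25² = 0.125
E[D²] = 5.3333333 + 6² = 41.333333
Var(Z) = 0.125*41.333333 - (0.25*6)²
= 5.1666667 - 2.25 = 2.9166667

2.9166667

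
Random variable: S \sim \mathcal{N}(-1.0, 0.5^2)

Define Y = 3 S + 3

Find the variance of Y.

For Y = aS + b: Var(Y) = a² * Var(S)
Var(S) = 0.5^2 = 0.25
Var(Y) = 3² * 0.25 = 9 * 0.25 = 2.25

2.25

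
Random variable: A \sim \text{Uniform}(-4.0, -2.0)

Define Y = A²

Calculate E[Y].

E[A²] = Var(A) + (E[A])² = 0.33333333 + 9 = 9.3333333

9.3333333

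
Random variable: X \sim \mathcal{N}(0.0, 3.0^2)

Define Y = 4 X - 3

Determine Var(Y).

For Y = aX + b: Var(Y) = a² * Var(X)
Var(X) = 3.0^2 = 9
Var(Y) = 4² * 9 = 16 * 9 = 144

144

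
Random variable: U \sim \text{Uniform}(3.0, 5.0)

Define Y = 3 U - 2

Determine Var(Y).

For Y = aU + b: Var(Y) = a² * Var(U)
Var(U) = (5 - 3)^2/12 = 0.33333333
Var(Y) = 3² * 0.33333333 = 9 * 0.33333333 = 3

3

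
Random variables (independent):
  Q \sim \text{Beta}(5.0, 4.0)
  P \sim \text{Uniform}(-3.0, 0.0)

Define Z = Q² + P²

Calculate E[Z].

E[Z] = E[Q²] + E[P²]
E[Q²] = Var(Q) + E[Q]² = 0.024691358 + 0.30864198 = 0.33333333
E[P²] = Var(P) + E[P]² = 0.75 + 2.25 = 3
E[Z] = 0.33333333 + 3 = 3.3333333

3.3333333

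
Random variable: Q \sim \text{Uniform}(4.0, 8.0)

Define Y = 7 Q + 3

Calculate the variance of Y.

For Y = aQ + b: Var(Y) = a² * Var(Q)
Var(Q) = (8 - 4)^2/12 = 1.3333333
Var(Y) = 7² * 1.3333333 = 49 * 1.3333333 = 65.333333

65.333333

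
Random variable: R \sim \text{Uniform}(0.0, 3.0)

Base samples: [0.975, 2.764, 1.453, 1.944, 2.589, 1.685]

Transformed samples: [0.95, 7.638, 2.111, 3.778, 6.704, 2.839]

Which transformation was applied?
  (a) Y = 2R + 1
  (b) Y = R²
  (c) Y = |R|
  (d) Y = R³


Checking option (b) Y = R²:
  R = 0.975 -> Y = 0.95 ✓
  R = 2.764 -> Y = 7.638 ✓
  R = 1.453 -> Y = 2.111 ✓
All samples match this transformation.

(b) R²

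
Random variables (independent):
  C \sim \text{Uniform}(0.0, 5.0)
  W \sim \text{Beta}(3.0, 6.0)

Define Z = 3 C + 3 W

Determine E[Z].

E[Z] = 3*E[C] + 3*E[W]
E[C] = 2.5
E[W] = 0.33333333
E[Z] = 3*2.5 + 3*0.33333333 = 8.5

8.5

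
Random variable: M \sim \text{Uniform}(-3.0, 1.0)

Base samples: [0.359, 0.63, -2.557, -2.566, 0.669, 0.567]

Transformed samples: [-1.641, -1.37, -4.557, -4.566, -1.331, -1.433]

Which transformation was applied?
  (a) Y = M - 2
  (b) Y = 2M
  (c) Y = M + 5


Checking option (a) Y = M - 2:
  M = 0.359 -> Y = -1.641 ✓
  M = 0.63 -> Y = -1.37 ✓
  M = -2.557 -> Y = -4.557 ✓
All samples match this transformation.

(a) M - 2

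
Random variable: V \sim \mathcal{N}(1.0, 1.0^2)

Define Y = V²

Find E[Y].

Using E[X²] = Var(X) + (E[X])²:
E[V] = 1
Var(V) = 1.0^2 = 1
E[V²] = 1 + 1² = 1 + 1 = 2

2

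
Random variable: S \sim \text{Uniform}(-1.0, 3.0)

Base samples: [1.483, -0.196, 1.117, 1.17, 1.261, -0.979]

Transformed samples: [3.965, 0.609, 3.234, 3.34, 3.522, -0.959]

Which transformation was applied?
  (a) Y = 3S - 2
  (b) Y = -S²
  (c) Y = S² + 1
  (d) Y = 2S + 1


Checking option (d) Y = 2S + 1:
  S = 1.483 -> Y = 3.965 ✓
  S = -0.196 -> Y = 0.609 ✓
  S = 1.117 -> Y = 3.234 ✓
All samples match this transformation.

(d) 2S + 1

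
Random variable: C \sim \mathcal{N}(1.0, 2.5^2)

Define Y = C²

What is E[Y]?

E[C²] = Var(C) + (E[C])² = 6.25 + 1 = 7.25

7.25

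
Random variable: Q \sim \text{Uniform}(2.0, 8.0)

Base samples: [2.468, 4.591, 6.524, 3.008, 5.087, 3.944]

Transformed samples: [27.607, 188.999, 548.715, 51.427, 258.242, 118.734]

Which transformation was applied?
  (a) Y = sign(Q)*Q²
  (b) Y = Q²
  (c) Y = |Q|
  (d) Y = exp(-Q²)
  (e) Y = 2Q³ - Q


Checking option (e) Y = 2Q³ - Q:
  Q = 2.468 -> Y = 27.607 ✓
  Q = 4.591 -> Y = 188.999 ✓
  Q = 6.524 -> Y = 548.715 ✓
All samples match this transformation.

(e) 2Q³ - Q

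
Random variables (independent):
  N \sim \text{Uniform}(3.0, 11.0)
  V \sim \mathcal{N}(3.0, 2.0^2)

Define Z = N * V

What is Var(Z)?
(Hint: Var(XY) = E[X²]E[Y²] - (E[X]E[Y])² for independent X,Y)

Var(XY) = E[X²]E[Y²] - (E[X]E[Y])²
E[N] = 7, Var(N) = 5.3333333
E[V] = 3, Var(V) = 4
E[N²] = 5.3333333 + 7² = 54.333333
E[V²] = 4 + 3² = 13
Var(Z) = 54.333333*13 - (7*3)²
= 706.33333 - 441 = 265.33333

265.33333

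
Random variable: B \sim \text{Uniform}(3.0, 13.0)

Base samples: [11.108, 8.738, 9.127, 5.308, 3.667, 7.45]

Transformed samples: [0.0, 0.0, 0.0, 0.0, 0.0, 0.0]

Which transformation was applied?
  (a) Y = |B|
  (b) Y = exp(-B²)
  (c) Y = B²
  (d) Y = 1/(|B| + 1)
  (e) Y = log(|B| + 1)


Checking option (b) Y = exp(-B²):
  B = 11.108 -> Y = 0.0 ✓
  B = 8.738 -> Y = 0.0 ✓
  B = 9.127 -> Y = 0.0 ✓
All samples match this transformation.

(b) exp(-B²)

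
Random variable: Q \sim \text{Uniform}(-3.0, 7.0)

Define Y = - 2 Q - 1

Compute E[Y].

For Y = -2Q - 1:
E[Y] = -2 * E[Q] - 1
E[Q] = (-3 + 7)/2 = 2
E[Y] = -2 * 2 - 1 = -5

-5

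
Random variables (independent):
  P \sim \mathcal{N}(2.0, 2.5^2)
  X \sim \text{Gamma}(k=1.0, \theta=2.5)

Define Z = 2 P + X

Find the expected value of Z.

E[Z] = 2*E[P] + 1*E[X]
E[P] = 2
E[X] = 2.5
E[Z] = 2*2 + 1*2.5 = 6.5

6.5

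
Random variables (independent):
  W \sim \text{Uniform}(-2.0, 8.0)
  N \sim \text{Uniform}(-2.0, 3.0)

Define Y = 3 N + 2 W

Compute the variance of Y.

For independent RVs: Var(aX + bY) = a²Var(X) + b²Var(Y)
Var(W) = 8.3333333
Var(N) = 2.0833333
Var(Y) = 2²*8.3333333 + 3²*2.0833333
= 4*8.3333333 + 9*2.0833333 = 52.083333

52.083333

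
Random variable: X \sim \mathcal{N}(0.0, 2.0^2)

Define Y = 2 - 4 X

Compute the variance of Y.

For Y = aX + b: Var(Y) = a² * Var(X)
Var(X) = 2.0^2 = 4
Var(Y) = (-4)² * 4 = 16 * 4 = 64

64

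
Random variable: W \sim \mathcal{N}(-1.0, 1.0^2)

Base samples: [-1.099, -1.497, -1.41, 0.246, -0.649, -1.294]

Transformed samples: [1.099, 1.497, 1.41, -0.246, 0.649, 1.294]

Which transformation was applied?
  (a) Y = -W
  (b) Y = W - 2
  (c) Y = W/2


Checking option (a) Y = -W:
  W = -1.099 -> Y = 1.099 ✓
  W = -1.497 -> Y = 1.497 ✓
  W = -1.41 -> Y = 1.41 ✓
All samples match this transformation.

(a) -W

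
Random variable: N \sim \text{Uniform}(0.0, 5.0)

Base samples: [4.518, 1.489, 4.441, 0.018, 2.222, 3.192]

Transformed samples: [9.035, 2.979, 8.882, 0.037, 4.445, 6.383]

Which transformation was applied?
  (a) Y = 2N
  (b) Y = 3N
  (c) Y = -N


Checking option (a) Y = 2N:
  N = 4.518 -> Y = 9.035 ✓
  N = 1.489 -> Y = 2.979 ✓
  N = 4.441 -> Y = 8.882 ✓
All samples match this transformation.

(a) 2N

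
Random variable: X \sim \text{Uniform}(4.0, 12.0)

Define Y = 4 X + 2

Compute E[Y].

For Y = 4X + 2:
E[Y] = 4 * E[X] + 2
E[X] = (4 + 12)/2 = 8
E[Y] = 4 * 8 + 2 = 34

34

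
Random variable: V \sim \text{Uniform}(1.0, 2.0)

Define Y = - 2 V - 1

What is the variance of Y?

For Y = aV + b: Var(Y) = a² * Var(V)
Var(V) = (2 - 1)^2/12 = 0.083333333
Var(Y) = (-2)² * 0.083333333 = 4 * 0.083333333 = 0.33333333

0.33333333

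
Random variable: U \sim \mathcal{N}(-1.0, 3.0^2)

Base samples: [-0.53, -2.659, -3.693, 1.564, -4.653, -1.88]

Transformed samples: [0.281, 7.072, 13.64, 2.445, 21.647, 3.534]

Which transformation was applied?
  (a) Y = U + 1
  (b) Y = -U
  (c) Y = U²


Checking option (c) Y = U²:
  U = -0.53 -> Y = 0.281 ✓
  U = -2.659 -> Y = 7.072 ✓
  U = -3.693 -> Y = 13.64 ✓
All samples match this transformation.

(c) U²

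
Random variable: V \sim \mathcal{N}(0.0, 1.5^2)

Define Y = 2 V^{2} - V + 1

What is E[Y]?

E[Y] = 2*E[V²] - 1*E[V] + 1
E[V] = 0
E[V²] = Var(V) + (E[V])² = 2.25 + 0 = 2.25
E[Y] = 2*2.25 - 1*0 + 1 = 5.5

5.5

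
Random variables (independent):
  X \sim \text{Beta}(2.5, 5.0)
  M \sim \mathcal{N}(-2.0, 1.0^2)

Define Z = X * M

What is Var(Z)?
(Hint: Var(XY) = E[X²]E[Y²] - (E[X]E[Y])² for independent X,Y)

Var(XY) = E[X²]E[Y²] - (E[X]E[Y])²
E[X] = 0.33333333, Var(X) = 0.026143791
E[M] = -2, Var(M) = 1
E[X²] = 0.026143791 + 0.33333333² = 0.1372549
E[M²] = 1 + (-2)² = 5
Var(Z) = 0.1372549*5 - (0.33333333*(-2))²
= 0.68627451 - 0.44444444 = 0.24183007

0.24183007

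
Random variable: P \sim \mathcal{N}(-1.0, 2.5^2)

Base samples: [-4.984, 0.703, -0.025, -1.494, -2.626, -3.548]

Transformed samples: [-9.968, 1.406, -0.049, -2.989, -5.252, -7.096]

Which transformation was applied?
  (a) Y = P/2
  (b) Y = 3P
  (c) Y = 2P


Checking option (c) Y = 2P:
  P = -4.984 -> Y = -9.968 ✓
  P = 0.703 -> Y = 1.406 ✓
  P = -0.025 -> Y = -0.049 ✓
All samples match this transformation.

(c) 2P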